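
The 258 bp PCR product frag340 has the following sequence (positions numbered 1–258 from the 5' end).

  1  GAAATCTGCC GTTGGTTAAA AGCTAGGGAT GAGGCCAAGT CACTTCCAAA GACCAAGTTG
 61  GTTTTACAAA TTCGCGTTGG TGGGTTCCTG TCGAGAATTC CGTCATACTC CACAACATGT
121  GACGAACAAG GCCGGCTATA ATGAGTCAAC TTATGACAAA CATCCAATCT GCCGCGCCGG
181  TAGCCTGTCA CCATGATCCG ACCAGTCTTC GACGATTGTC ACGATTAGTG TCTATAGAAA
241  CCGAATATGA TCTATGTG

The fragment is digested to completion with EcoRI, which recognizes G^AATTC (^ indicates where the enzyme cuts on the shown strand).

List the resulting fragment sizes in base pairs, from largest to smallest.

163, 95 bp

The EcoRI site (GAATTC) starts at position 95.
EcoRI cuts after the first base of each site, so after position 95.
Linear molecule, 1 cut → 2 fragments:
  1–95 → 95 bp
  96–258 → 163 bp
Sorted largest to smallest: 163, 95 bp.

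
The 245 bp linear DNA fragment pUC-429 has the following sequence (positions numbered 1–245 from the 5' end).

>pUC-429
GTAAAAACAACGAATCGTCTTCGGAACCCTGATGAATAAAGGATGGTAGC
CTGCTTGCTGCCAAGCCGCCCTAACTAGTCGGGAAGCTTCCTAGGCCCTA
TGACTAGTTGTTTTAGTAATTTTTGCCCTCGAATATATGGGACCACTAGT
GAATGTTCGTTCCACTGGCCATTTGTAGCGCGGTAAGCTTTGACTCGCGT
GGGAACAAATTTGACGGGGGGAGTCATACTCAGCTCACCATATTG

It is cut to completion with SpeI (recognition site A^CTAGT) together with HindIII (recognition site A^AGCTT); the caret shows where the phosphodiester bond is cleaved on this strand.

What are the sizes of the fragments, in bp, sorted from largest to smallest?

SpeI sites (ACTAGT) start at positions 74, 103, 145.
SpeI cuts after the first base of each site, so after positions 74, 103, 145.
HindIII sites (AAGCTT) start at positions 84, 185.
HindIII cuts after the first base of each site, so after positions 84, 185.
Combined cut positions: 74, 84, 103, 145, 185.
Linear molecule, 5 cuts → 6 fragments:
  1–74 → 74 bp
  75–84 → 10 bp
  85–103 → 19 bp
  104–145 → 42 bp
  146–185 → 40 bp
  186–245 → 60 bp
Sorted largest to smallest: 74, 60, 42, 40, 19, 10 bp.

74, 60, 42, 40, 19, 10 bp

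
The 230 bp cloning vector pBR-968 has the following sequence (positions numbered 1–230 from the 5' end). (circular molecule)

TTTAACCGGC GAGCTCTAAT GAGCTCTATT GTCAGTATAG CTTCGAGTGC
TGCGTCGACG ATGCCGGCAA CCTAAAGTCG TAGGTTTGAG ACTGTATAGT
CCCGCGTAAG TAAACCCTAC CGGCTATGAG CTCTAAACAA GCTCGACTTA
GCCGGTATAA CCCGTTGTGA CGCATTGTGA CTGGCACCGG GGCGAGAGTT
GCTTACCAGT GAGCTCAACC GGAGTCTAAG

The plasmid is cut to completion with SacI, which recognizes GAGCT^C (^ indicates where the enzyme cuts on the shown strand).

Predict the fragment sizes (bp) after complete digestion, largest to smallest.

107, 83, 30, 10 bp

SacI sites (GAGCTC) start at positions 11, 21, 128, 211.
SacI cuts after base 5 of each site (before the last base), so after positions 15, 25, 132, 215.
Circular molecule, 4 cuts → 4 fragments:
  16–25 → 10 bp
  26–132 → 107 bp
  133–215 → 83 bp
  216–230 then 1–15 → 15 + 15 = 30 bp
Sorted largest to smallest: 107, 83, 30, 10 bp.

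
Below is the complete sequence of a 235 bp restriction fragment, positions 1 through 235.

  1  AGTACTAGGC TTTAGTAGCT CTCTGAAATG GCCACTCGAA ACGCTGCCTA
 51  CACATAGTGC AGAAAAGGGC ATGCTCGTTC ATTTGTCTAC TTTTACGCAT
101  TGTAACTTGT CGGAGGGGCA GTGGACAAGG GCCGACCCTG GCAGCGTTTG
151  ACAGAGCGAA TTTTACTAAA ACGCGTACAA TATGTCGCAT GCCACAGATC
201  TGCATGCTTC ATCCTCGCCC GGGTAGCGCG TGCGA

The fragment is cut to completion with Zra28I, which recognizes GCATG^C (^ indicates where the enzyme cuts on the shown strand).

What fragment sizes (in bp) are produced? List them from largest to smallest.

118, 73, 29, 15 bp

Zra28I sites (GCATGC) start at positions 69, 187, 202.
Zra28I cuts after base 5 of each site (before the last base), so after positions 73, 191, 206.
Linear molecule, 3 cuts → 4 fragments:
  1–73 → 73 bp
  74–191 → 118 bp
  192–206 → 15 bp
  207–235 → 29 bp
Sorted largest to smallest: 118, 73, 29, 15 bp.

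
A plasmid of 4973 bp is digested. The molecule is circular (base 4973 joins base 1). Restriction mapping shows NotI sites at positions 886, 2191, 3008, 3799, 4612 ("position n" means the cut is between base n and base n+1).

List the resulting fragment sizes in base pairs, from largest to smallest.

1305, 1247, 817, 813, 791 bp

Circular molecule, 5 cuts → 5 fragments:
  2191 − 886 = 1305 bp
  3008 − 2191 = 817 bp
  3799 − 3008 = 791 bp
  4612 − 3799 = 813 bp
  wrap: 4973 − 4612 + 886 = 1247 bp
Sorted largest to smallest: 1305, 1247, 817, 813, 791 bp.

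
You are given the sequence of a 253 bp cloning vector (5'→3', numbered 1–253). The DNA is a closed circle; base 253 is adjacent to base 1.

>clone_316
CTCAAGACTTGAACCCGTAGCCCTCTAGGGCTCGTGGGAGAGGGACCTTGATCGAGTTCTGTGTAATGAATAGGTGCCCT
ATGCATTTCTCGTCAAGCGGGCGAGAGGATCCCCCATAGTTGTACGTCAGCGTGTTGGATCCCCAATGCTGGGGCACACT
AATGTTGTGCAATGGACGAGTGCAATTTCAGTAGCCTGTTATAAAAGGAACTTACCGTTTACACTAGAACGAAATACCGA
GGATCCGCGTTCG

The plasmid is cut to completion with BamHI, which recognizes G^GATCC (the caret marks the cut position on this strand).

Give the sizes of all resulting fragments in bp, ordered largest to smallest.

119, 104, 30 bp

BamHI sites (GGATCC) start at positions 107, 137, 241.
BamHI cuts after the first base of each site, so after positions 107, 137, 241.
Circular molecule, 3 cuts → 3 fragments:
  108–137 → 30 bp
  138–241 → 104 bp
  242–253 then 1–107 → 12 + 107 = 119 bp
Sorted largest to smallest: 119, 104, 30 bp.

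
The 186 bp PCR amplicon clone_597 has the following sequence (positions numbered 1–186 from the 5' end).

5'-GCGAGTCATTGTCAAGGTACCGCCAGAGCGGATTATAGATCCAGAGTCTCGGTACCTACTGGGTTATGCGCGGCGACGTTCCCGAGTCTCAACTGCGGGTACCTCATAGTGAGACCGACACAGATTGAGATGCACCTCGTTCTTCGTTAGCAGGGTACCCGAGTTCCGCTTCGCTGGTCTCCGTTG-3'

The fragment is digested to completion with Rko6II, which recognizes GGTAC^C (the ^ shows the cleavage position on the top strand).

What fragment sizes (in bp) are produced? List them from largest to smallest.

56, 47, 35, 28, 20 bp

Rko6II sites (GGTACC) start at positions 16, 51, 98, 154.
Rko6II cuts after base 5 of each site (before the last base), so after positions 20, 55, 102, 158.
Linear molecule, 4 cuts → 5 fragments:
  1–20 → 20 bp
  21–55 → 35 bp
  56–102 → 47 bp
  103–158 → 56 bp
  159–186 → 28 bp
Sorted largest to smallest: 56, 47, 35, 28, 20 bp.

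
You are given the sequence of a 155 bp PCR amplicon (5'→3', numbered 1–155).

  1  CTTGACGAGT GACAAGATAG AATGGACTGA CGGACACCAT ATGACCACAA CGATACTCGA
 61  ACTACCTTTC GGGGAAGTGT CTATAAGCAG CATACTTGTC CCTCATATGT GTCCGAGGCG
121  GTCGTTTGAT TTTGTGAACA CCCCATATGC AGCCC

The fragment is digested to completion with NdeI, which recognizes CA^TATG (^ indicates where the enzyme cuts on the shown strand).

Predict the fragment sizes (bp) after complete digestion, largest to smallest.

66, 40, 39, 10 bp

NdeI sites (CATATG) start at positions 38, 104, 144.
NdeI cuts after base 2 of each site, so after positions 39, 105, 145.
Linear molecule, 3 cuts → 4 fragments:
  1–39 → 39 bp
  40–105 → 66 bp
  106–145 → 40 bp
  146–155 → 10 bp
Sorted largest to smallest: 66, 40, 39, 10 bp.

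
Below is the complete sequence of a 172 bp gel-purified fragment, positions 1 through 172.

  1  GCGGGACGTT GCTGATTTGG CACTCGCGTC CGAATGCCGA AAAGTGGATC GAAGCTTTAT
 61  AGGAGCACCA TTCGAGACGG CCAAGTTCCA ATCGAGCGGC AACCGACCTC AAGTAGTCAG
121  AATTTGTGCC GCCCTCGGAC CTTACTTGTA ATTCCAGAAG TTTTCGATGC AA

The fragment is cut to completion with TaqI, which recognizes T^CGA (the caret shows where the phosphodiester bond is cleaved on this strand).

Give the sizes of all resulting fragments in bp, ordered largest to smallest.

72, 49, 23, 20, 8 bp

TaqI sites (TCGA) start at positions 49, 72, 92, 164.
TaqI cuts after the first base of each site, so after positions 49, 72, 92, 164.
Linear molecule, 4 cuts → 5 fragments:
  1–49 → 49 bp
  50–72 → 23 bp
  73–92 → 20 bp
  93–164 → 72 bp
  165–172 → 8 bp
Sorted largest to smallest: 72, 49, 23, 20, 8 bp.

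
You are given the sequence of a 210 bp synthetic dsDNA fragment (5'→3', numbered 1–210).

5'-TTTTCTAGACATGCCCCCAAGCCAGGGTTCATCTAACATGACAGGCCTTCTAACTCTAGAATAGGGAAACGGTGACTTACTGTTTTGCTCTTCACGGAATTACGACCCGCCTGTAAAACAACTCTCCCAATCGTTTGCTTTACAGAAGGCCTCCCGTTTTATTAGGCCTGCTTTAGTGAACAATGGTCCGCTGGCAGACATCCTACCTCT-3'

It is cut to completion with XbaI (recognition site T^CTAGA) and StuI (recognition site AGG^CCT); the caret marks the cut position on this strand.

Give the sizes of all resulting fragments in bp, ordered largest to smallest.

XbaI sites (TCTAGA) start at positions 4, 55.
XbaI cuts after the first base of each site, so after positions 4, 55.
StuI sites (AGGCCT) start at positions 43, 147, 164.
StuI cuts after base 3 of each site, so after positions 45, 149, 166.
Combined cut positions: 4, 45, 55, 149, 166.
Linear molecule, 5 cuts → 6 fragments:
  1–4 → 4 bp
  5–45 → 41 bp
  46–55 → 10 bp
  56–149 → 94 bp
  150–166 → 17 bp
  167–210 → 44 bp
Sorted largest to smallest: 94, 44, 41, 17, 10, 4 bp.

94, 44, 41, 17, 10, 4 bp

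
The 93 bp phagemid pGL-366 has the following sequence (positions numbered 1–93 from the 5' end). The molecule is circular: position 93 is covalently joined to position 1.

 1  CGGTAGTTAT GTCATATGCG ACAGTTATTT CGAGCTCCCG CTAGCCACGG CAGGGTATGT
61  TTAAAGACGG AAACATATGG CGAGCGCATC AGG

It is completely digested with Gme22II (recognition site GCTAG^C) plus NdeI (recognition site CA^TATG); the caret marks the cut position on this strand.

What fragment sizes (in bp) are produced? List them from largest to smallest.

32, 31, 30 bp

The Gme22II site (GCTAGC) starts at position 40.
Gme22II cuts after base 5 of each site (before the last base), so after position 44.
NdeI sites (CATATG) start at positions 13, 74.
NdeI cuts after base 2 of each site, so after positions 14, 75.
Combined cut positions: 14, 44, 75.
Circular molecule, 3 cuts → 3 fragments:
  15–44 → 30 bp
  45–75 → 31 bp
  76–93 then 1–14 → 18 + 14 = 32 bp
Sorted largest to smallest: 32, 31, 30 bp.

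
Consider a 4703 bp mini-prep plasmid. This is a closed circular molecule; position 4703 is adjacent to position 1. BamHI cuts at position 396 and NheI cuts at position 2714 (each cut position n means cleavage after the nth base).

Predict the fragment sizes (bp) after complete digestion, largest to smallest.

2385, 2318 bp

Combined cut positions (sorted): 396, 2714.
Circular molecule, 2 cuts → 2 fragments:
  2714 − 396 = 2318 bp
  wrap: 4703 − 2714 + 396 = 2385 bp
Sorted largest to smallest: 2385, 2318 bp.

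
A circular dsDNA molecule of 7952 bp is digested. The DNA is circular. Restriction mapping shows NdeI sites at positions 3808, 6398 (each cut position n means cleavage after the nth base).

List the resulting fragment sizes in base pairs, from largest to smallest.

Circular molecule, 2 cuts → 2 fragments:
  6398 − 3808 = 2590 bp
  wrap: 7952 − 6398 + 3808 = 5362 bp
Sorted largest to smallest: 5362, 2590 bp.

5362, 2590 bp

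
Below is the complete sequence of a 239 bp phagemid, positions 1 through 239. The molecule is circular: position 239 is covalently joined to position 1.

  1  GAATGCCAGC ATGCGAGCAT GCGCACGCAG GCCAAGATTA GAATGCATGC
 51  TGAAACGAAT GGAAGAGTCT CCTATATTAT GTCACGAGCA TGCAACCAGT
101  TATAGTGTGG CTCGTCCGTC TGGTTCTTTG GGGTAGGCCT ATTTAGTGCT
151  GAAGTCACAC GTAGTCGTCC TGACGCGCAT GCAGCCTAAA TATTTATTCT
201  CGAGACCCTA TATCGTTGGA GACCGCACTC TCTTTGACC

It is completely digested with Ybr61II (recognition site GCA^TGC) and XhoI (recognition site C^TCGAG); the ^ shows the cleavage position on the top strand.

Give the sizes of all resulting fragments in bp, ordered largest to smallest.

Ybr61II sites (GCATGC) start at positions 9, 17, 45, 88, 177.
Ybr61II cuts after base 3 of each site, so after positions 11, 19, 47, 90, 179.
The XhoI site (CTCGAG) starts at position 199.
XhoI cuts after the first base of each site, so after position 199.
Combined cut positions: 11, 19, 47, 90, 179, 199.
Circular molecule, 6 cuts → 6 fragments:
  12–19 → 8 bp
  20–47 → 28 bp
  48–90 → 43 bp
  91–179 → 89 bp
  180–199 → 20 bp
  200–239 then 1–11 → 40 + 11 = 51 bp
Sorted largest to smallest: 89, 51, 43, 28, 20, 8 bp.

89, 51, 43, 28, 20, 8 bp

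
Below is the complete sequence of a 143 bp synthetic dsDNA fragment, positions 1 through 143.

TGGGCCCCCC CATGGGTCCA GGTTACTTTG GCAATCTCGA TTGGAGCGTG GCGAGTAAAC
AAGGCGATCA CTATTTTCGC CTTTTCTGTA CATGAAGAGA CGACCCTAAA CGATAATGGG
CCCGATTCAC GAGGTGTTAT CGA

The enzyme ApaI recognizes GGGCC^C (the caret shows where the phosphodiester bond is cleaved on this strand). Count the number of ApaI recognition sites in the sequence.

2

GGGCCC occurs starting at positions 2, 118.
ApaI cuts at 2 sites.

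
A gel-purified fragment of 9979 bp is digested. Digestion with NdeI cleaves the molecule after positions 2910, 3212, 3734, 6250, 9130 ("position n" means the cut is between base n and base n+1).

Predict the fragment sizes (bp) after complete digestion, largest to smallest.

2910, 2880, 2516, 849, 522, 302 bp

Linear molecule, 5 cuts → 6 fragments:
  2910 − 0 = 2910 bp
  3212 − 2910 = 302 bp
  3734 − 3212 = 522 bp
  6250 − 3734 = 2516 bp
  9130 − 6250 = 2880 bp
  9979 − 9130 = 849 bp
Sorted largest to smallest: 2910, 2880, 2516, 849, 522, 302 bp.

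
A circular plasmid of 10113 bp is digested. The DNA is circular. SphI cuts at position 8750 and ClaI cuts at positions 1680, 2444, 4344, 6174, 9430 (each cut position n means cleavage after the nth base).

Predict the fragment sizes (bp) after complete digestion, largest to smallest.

2576, 2363, 1900, 1830, 764, 680 bp

Combined cut positions (sorted): 1680, 2444, 4344, 6174, 8750, 9430.
Circular molecule, 6 cuts → 6 fragments:
  2444 − 1680 = 764 bp
  4344 − 2444 = 1900 bp
  6174 − 4344 = 1830 bp
  8750 − 6174 = 2576 bp
  9430 − 8750 = 680 bp
  wrap: 10113 − 9430 + 1680 = 2363 bp
Sorted largest to smallest: 2576, 2363, 1900, 1830, 764, 680 bp.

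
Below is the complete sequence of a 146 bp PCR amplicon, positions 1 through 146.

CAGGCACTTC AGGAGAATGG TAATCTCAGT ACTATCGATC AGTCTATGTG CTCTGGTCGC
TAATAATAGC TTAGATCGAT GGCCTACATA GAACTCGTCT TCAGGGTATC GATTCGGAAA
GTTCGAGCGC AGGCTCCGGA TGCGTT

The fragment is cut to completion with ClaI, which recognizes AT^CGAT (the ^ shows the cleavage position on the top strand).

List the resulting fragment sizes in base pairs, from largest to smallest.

41, 37, 35, 33 bp

ClaI sites (ATCGAT) start at positions 34, 75, 108.
ClaI cuts after base 2 of each site, so after positions 35, 76, 109.
Linear molecule, 3 cuts → 4 fragments:
  1–35 → 35 bp
  36–76 → 41 bp
  77–109 → 33 bp
  110–146 → 37 bp
Sorted largest to smallest: 41, 37, 35, 33 bp.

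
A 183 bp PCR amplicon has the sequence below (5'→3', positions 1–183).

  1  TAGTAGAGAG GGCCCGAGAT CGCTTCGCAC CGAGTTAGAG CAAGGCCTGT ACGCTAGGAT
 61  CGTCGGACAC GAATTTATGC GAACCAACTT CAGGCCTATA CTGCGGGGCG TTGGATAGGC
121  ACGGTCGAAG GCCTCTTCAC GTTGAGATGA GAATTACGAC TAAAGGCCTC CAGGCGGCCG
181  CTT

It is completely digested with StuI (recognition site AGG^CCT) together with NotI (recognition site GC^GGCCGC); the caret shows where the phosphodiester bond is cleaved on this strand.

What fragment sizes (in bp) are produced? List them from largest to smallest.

StuI sites (AGGCCT) start at positions 43, 92, 129, 164.
StuI cuts after base 3 of each site, so after positions 45, 94, 131, 166.
The NotI site (GCGGCCGC) starts at position 174.
NotI cuts after base 2 of each site, so after position 175.
Combined cut positions: 45, 94, 131, 166, 175.
Linear molecule, 5 cuts → 6 fragments:
  1–45 → 45 bp
  46–94 → 49 bp
  95–131 → 37 bp
  132–166 → 35 bp
  167–175 → 9 bp
  176–183 → 8 bp
Sorted largest to smallest: 49, 45, 37, 35, 9, 8 bp.

49, 45, 37, 35, 9, 8 bp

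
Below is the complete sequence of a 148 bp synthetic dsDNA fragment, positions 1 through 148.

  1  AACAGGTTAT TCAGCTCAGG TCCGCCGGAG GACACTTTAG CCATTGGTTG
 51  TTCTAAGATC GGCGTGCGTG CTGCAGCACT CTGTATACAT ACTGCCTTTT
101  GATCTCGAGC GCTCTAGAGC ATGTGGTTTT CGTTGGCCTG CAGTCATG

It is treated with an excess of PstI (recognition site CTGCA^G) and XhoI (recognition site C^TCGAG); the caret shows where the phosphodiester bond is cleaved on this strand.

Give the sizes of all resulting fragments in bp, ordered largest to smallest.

75, 38, 29, 6 bp

PstI sites (CTGCAG) start at positions 71, 138.
PstI cuts after base 5 of each site (before the last base), so after positions 75, 142.
The XhoI site (CTCGAG) starts at position 104.
XhoI cuts after the first base of each site, so after position 104.
Combined cut positions: 75, 104, 142.
Linear molecule, 3 cuts → 4 fragments:
  1–75 → 75 bp
  76–104 → 29 bp
  105–142 → 38 bp
  143–148 → 6 bp
Sorted largest to smallest: 75, 38, 29, 6 bp.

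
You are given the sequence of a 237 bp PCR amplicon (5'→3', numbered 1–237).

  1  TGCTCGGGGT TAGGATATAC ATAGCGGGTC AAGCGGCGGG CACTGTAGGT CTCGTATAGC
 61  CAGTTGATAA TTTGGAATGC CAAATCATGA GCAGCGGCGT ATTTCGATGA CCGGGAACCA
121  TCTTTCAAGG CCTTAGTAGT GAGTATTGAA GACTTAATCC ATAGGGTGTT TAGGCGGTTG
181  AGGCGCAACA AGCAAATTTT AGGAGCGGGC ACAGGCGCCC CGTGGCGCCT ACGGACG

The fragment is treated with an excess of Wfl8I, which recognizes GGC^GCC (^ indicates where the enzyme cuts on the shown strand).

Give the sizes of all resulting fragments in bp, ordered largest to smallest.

Wfl8I sites (GGCGCC) start at positions 214, 224.
Wfl8I cuts after base 3 of each site, so after positions 216, 226.
Linear molecule, 2 cuts → 3 fragments:
  1–216 → 216 bp
  217–226 → 10 bp
  227–237 → 11 bp
Sorted largest to smallest: 216, 11, 10 bp.

216, 11, 10 bp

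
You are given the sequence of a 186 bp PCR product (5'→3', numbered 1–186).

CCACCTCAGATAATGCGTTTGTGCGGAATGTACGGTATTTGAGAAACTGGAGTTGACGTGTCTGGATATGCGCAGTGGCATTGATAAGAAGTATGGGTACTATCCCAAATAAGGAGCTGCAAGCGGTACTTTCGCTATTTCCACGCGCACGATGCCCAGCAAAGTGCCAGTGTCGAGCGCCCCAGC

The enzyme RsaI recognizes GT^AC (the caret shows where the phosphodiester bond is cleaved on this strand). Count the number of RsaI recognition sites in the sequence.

3

GTAC occurs starting at positions 30, 97, 126.
RsaI cuts at 3 sites.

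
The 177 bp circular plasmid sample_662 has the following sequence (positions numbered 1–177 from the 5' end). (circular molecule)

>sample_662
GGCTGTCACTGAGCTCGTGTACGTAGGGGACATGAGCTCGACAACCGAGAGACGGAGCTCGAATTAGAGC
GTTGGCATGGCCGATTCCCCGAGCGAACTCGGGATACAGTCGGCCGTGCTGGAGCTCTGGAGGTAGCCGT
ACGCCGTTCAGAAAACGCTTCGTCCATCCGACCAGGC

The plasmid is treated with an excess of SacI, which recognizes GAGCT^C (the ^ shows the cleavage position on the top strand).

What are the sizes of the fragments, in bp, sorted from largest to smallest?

SacI sites (GAGCTC) start at positions 11, 34, 55, 122.
SacI cuts after base 5 of each site (before the last base), so after positions 15, 38, 59, 126.
Circular molecule, 4 cuts → 4 fragments:
  16–38 → 23 bp
  39–59 → 21 bp
  60–126 → 67 bp
  127–177 then 1–15 → 51 + 15 = 66 bp
Sorted largest to smallest: 67, 66, 23, 21 bp.

67, 66, 23, 21 bp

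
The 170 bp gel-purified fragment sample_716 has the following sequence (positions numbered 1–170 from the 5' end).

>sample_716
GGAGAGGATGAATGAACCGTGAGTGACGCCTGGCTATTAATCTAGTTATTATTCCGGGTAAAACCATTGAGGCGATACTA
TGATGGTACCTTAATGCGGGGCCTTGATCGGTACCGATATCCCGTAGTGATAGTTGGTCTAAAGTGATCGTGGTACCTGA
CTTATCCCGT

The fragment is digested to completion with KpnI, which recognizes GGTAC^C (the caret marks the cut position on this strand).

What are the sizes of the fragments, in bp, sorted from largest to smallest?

KpnI sites (GGTACC) start at positions 85, 110, 152.
KpnI cuts after base 5 of each site (before the last base), so after positions 89, 114, 156.
Linear molecule, 3 cuts → 4 fragments:
  1–89 → 89 bp
  90–114 → 25 bp
  115–156 → 42 bp
  157–170 → 14 bp
Sorted largest to smallest: 89, 42, 25, 14 bp.

89, 42, 25, 14 bp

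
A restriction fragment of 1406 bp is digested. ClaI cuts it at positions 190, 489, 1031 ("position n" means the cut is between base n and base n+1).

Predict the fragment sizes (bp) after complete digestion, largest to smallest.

542, 375, 299, 190 bp

Linear molecule, 3 cuts → 4 fragments:
  190 − 0 = 190 bp
  489 − 190 = 299 bp
  1031 − 489 = 542 bp
  1406 − 1031 = 375 bp
Sorted largest to smallest: 542, 375, 299, 190 bp.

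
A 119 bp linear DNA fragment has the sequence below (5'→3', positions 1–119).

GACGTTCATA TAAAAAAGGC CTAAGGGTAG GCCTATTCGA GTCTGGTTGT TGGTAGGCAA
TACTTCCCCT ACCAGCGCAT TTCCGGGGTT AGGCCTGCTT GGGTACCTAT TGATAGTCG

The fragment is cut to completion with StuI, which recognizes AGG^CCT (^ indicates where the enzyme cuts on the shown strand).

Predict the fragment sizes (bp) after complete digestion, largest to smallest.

StuI sites (AGGCCT) start at positions 17, 29, 91.
StuI cuts after base 3 of each site, so after positions 19, 31, 93.
Linear molecule, 3 cuts → 4 fragments:
  1–19 → 19 bp
  20–31 → 12 bp
  32–93 → 62 bp
  94–119 → 26 bp
Sorted largest to smallest: 62, 26, 19, 12 bp.

62, 26, 19, 12 bp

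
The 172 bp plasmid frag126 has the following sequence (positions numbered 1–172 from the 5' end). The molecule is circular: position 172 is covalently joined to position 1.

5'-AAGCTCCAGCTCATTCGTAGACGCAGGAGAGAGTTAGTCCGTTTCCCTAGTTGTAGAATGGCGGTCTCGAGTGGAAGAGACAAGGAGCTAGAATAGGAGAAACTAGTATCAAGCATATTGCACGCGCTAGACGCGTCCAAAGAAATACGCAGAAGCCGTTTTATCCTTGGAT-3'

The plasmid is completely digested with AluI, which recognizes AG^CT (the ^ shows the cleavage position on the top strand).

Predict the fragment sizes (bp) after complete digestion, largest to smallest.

88, 78, 6 bp

AluI sites (AGCT) start at positions 2, 8, 86.
AluI cuts after base 2 of each site, so after positions 3, 9, 87.
Circular molecule, 3 cuts → 3 fragments:
  4–9 → 6 bp
  10–87 → 78 bp
  88–172 then 1–3 → 85 + 3 = 88 bp
Sorted largest to smallest: 88, 78, 6 bp.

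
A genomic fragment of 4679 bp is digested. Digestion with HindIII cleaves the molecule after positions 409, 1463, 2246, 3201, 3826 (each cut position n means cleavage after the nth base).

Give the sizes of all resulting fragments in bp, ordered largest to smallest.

Linear molecule, 5 cuts → 6 fragments:
  409 − 0 = 409 bp
  1463 − 409 = 1054 bp
  2246 − 1463 = 783 bp
  3201 − 2246 = 955 bp
  3826 − 3201 = 625 bp
  4679 − 3826 = 853 bp
Sorted largest to smallest: 1054, 955, 853, 783, 625, 409 bp.

1054, 955, 853, 783, 625, 409 bp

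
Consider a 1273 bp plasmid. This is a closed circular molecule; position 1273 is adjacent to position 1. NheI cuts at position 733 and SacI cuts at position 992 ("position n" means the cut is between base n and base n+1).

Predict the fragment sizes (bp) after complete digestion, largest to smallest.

Combined cut positions (sorted): 733, 992.
Circular molecule, 2 cuts → 2 fragments:
  992 − 733 = 259 bp
  wrap: 1273 − 992 + 733 = 1014 bp
Sorted largest to smallest: 1014, 259 bp.

1014, 259 bp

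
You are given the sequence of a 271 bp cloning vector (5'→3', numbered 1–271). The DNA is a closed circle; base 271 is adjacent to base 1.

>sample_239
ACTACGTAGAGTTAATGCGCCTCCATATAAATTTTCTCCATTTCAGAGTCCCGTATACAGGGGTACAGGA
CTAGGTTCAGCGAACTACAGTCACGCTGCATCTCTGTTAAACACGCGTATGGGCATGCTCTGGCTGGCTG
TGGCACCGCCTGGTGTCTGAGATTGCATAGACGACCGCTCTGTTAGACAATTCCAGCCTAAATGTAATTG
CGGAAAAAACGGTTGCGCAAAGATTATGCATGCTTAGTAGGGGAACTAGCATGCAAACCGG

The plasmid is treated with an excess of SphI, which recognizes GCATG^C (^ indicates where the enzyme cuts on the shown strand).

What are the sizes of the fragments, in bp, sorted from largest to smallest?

SphI sites (GCATGC) start at positions 123, 238, 259.
SphI cuts after base 5 of each site (before the last base), so after positions 127, 242, 263.
Circular molecule, 3 cuts → 3 fragments:
  128–242 → 115 bp
  243–263 → 21 bp
  264–271 then 1–127 → 8 + 127 = 135 bp
Sorted largest to smallest: 135, 115, 21 bp.

135, 115, 21 bp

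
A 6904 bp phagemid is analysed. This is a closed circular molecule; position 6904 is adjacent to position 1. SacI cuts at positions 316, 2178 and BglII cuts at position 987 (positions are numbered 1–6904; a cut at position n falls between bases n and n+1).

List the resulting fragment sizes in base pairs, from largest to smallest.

Combined cut positions (sorted): 316, 987, 2178.
Circular molecule, 3 cuts → 3 fragments:
  987 − 316 = 671 bp
  2178 − 987 = 1191 bp
  wrap: 6904 − 2178 + 316 = 5042 bp
Sorted largest to smallest: 5042, 1191, 671 bp.

5042, 1191, 671 bp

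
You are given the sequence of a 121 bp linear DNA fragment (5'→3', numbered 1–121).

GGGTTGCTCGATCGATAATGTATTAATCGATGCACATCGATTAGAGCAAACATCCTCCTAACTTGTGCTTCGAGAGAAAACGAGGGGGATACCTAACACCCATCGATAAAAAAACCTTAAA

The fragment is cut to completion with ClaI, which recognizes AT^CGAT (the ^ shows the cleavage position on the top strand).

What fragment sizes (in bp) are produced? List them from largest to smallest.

ClaI sites (ATCGAT) start at positions 11, 26, 36, 102.
ClaI cuts after base 2 of each site, so after positions 12, 27, 37, 103.
Linear molecule, 4 cuts → 5 fragments:
  1–12 → 12 bp
  13–27 → 15 bp
  28–37 → 10 bp
  38–103 → 66 bp
  104–121 → 18 bp
Sorted largest to smallest: 66, 18, 15, 12, 10 bp.

66, 18, 15, 12, 10 bp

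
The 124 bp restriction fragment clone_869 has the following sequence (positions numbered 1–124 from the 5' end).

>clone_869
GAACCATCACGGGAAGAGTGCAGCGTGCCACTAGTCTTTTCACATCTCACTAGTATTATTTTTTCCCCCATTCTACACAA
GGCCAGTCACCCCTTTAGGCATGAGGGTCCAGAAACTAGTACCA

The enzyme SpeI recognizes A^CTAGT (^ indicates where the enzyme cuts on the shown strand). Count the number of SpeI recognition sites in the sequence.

3

ACTAGT occurs starting at positions 30, 49, 115.
SpeI cuts at 3 sites.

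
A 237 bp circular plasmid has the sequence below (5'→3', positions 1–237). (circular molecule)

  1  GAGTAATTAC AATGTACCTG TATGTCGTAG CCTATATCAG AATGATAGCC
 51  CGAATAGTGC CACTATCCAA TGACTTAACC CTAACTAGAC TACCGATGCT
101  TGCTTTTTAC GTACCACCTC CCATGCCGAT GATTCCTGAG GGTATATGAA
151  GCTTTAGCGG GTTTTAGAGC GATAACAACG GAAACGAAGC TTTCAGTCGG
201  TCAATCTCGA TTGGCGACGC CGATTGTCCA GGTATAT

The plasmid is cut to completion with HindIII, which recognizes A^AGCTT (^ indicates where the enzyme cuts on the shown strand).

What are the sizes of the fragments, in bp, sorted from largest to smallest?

HindIII sites (AAGCTT) start at positions 149, 187.
HindIII cuts after the first base of each site, so after positions 149, 187.
Circular molecule, 2 cuts → 2 fragments:
  150–187 → 38 bp
  188–237 then 1–149 → 50 + 149 = 199 bp
Sorted largest to smallest: 199, 38 bp.

199, 38 bp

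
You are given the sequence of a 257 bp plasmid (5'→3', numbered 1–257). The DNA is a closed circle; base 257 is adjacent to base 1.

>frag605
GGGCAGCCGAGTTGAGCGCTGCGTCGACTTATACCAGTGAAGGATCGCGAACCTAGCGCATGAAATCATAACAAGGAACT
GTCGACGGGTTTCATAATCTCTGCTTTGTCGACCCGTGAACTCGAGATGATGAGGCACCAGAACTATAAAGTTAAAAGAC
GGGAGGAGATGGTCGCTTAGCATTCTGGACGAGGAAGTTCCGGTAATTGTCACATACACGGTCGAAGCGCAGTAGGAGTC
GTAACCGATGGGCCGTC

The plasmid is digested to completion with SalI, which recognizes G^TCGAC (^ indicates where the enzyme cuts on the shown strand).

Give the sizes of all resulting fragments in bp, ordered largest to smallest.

SalI sites (GTCGAC) start at positions 23, 81, 108.
SalI cuts after the first base of each site, so after positions 23, 81, 108.
Circular molecule, 3 cuts → 3 fragments:
  24–81 → 58 bp
  82–108 → 27 bp
  109–257 then 1–23 → 149 + 23 = 172 bp
Sorted largest to smallest: 172, 58, 27 bp.

172, 58, 27 bp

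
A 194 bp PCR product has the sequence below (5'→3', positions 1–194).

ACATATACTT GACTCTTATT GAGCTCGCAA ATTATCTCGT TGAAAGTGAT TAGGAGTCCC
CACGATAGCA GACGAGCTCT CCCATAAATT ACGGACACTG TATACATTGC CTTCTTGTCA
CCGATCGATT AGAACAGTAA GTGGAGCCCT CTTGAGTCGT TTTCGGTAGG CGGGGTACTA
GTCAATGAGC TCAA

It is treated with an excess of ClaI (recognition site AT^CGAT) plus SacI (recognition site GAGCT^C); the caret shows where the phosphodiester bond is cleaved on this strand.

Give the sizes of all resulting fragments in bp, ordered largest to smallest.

66, 53, 47, 25, 3 bp

The ClaI site (ATCGAT) starts at position 124.
ClaI cuts after base 2 of each site, so after position 125.
SacI sites (GAGCTC) start at positions 21, 74, 187.
SacI cuts after base 5 of each site (before the last base), so after positions 25, 78, 191.
Combined cut positions: 25, 78, 125, 191.
Linear molecule, 4 cuts → 5 fragments:
  1–25 → 25 bp
  26–78 → 53 bp
  79–125 → 47 bp
  126–191 → 66 bp
  192–194 → 3 bp
Sorted largest to smallest: 66, 53, 47, 25, 3 bp.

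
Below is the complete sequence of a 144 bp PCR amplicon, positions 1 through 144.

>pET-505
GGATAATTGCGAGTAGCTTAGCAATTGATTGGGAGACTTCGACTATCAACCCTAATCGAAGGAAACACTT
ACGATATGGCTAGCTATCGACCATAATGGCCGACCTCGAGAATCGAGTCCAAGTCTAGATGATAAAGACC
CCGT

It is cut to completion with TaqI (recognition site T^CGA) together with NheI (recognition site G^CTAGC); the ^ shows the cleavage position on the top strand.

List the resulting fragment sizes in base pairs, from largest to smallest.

39, 31, 23, 19, 17, 8, 7 bp

TaqI sites (TCGA) start at positions 39, 56, 87, 106, 113.
TaqI cuts after the first base of each site, so after positions 39, 56, 87, 106, 113.
The NheI site (GCTAGC) starts at position 79.
NheI cuts after the first base of each site, so after position 79.
Combined cut positions: 39, 56, 79, 87, 106, 113.
Linear molecule, 6 cuts → 7 fragments:
  1–39 → 39 bp
  40–56 → 17 bp
  57–79 → 23 bp
  80–87 → 8 bp
  88–106 → 19 bp
  107–113 → 7 bp
  114–144 → 31 bp
Sorted largest to smallest: 39, 31, 23, 19, 17, 8, 7 bp.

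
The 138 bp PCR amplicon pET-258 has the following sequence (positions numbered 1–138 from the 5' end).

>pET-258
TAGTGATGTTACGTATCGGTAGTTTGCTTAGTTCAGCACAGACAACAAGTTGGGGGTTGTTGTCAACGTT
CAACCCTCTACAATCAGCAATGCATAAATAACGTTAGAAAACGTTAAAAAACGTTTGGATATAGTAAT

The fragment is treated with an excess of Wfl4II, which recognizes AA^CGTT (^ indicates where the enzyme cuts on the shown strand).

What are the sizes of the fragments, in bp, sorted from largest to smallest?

Wfl4II sites (AACGTT) start at positions 65, 100, 110, 120.
Wfl4II cuts after base 2 of each site, so after positions 66, 101, 111, 121.
Linear molecule, 4 cuts → 5 fragments:
  1–66 → 66 bp
  67–101 → 35 bp
  102–111 → 10 bp
  112–121 → 10 bp
  122–138 → 17 bp
Sorted largest to smallest: 66, 35, 17, 10, 10 bp.

66, 35, 17, 10, 10 bp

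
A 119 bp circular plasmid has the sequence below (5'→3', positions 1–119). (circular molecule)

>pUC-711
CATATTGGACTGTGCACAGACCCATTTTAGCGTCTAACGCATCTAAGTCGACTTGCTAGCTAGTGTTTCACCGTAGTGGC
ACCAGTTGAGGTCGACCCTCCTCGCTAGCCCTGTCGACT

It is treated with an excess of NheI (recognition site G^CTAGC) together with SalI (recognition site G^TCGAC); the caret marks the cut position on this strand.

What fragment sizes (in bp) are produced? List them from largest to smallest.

NheI sites (GCTAGC) start at positions 55, 104.
NheI cuts after the first base of each site, so after positions 55, 104.
SalI sites (GTCGAC) start at positions 47, 91, 113.
SalI cuts after the first base of each site, so after positions 47, 91, 113.
Combined cut positions: 47, 55, 91, 104, 113.
Circular molecule, 5 cuts → 5 fragments:
  48–55 → 8 bp
  56–91 → 36 bp
  92–104 → 13 bp
  105–113 → 9 bp
  114–119 then 1–47 → 6 + 47 = 53 bp
Sorted largest to smallest: 53, 36, 13, 9, 8 bp.

53, 36, 13, 9, 8 bp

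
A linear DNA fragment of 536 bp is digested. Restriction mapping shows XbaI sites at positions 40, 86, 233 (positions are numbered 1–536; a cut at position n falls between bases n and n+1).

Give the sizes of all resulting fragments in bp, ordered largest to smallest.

303, 147, 46, 40 bp

Linear molecule, 3 cuts → 4 fragments:
  40 − 0 = 40 bp
  86 − 40 = 46 bp
  233 − 86 = 147 bp
  536 − 233 = 303 bp
Sorted largest to smallest: 303, 147, 46, 40 bp.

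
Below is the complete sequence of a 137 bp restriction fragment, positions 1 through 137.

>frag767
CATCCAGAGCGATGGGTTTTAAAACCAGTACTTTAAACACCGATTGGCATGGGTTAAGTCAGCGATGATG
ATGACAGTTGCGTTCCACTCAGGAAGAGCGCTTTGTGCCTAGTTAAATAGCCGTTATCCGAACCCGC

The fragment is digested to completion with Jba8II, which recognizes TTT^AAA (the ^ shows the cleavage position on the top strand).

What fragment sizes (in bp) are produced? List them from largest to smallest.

Jba8II sites (TTTAAA) start at positions 18, 32.
Jba8II cuts after base 3 of each site, so after positions 20, 34.
Linear molecule, 2 cuts → 3 fragments:
  1–20 → 20 bp
  21–34 → 14 bp
  35–137 → 103 bp
Sorted largest to smallest: 103, 20, 14 bp.

103, 20, 14 bp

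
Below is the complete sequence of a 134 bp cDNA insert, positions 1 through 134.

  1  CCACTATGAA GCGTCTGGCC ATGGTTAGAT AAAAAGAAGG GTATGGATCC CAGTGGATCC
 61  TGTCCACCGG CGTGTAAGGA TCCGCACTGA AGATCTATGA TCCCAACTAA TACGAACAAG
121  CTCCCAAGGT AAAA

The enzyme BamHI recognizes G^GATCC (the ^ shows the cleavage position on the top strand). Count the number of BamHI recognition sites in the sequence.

3

GGATCC occurs starting at positions 45, 55, 78.
BamHI cuts at 3 sites.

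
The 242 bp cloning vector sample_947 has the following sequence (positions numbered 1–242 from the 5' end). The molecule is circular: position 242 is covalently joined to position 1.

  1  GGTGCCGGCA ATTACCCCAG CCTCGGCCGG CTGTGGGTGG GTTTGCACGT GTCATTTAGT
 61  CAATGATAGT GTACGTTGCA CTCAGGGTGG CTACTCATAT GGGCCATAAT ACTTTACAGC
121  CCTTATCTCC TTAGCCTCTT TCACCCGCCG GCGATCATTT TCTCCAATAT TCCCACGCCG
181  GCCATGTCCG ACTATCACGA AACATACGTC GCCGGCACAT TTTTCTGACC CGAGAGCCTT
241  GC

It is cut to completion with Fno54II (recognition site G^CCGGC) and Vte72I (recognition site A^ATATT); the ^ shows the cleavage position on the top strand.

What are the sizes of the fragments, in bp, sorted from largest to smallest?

Fno54II sites (GCCGGC) start at positions 4, 26, 147, 177, 211.
Fno54II cuts after the first base of each site, so after positions 4, 26, 147, 177, 211.
The Vte72I site (AATATT) starts at position 166.
Vte72I cuts after the first base of each site, so after position 166.
Combined cut positions: 4, 26, 147, 166, 177, 211.
Circular molecule, 6 cuts → 6 fragments:
  5–26 → 22 bp
  27–147 → 121 bp
  148–166 → 19 bp
  167–177 → 11 bp
  178–211 → 34 bp
  212–242 then 1–4 → 31 + 4 = 35 bp
Sorted largest to smallest: 121, 35, 34, 22, 19, 11 bp.

121, 35, 34, 22, 19, 11 bp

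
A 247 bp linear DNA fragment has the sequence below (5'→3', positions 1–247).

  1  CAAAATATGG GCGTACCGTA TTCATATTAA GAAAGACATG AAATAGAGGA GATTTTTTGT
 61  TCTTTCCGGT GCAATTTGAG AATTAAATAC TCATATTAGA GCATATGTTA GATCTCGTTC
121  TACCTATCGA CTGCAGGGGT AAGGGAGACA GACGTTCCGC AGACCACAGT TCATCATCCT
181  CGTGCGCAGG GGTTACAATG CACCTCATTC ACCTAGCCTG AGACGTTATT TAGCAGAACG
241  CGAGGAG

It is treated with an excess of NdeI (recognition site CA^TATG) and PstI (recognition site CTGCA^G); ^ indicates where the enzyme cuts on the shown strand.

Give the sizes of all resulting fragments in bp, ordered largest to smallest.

112, 103, 32 bp

The NdeI site (CATATG) starts at position 102.
NdeI cuts after base 2 of each site, so after position 103.
The PstI site (CTGCAG) starts at position 131.
PstI cuts after base 5 of each site (before the last base), so after position 135.
Combined cut positions: 103, 135.
Linear molecule, 2 cuts → 3 fragments:
  1–103 → 103 bp
  104–135 → 32 bp
  136–247 → 112 bp
Sorted largest to smallest: 112, 103, 32 bp.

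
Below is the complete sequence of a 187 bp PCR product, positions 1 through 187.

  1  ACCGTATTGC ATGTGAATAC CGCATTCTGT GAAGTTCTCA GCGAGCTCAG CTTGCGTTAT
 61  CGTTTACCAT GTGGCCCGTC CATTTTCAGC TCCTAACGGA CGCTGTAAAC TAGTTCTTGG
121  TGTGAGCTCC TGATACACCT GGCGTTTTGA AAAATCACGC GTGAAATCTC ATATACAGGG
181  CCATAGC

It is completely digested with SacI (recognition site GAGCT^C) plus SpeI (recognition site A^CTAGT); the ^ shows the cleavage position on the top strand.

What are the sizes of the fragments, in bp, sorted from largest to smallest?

62, 59, 47, 19 bp

SacI sites (GAGCTC) start at positions 43, 124.
SacI cuts after base 5 of each site (before the last base), so after positions 47, 128.
The SpeI site (ACTAGT) starts at position 109.
SpeI cuts after the first base of each site, so after position 109.
Combined cut positions: 47, 109, 128.
Linear molecule, 3 cuts → 4 fragments:
  1–47 → 47 bp
  48–109 → 62 bp
  110–128 → 19 bp
  129–187 → 59 bp
Sorted largest to smallest: 62, 59, 47, 19 bp.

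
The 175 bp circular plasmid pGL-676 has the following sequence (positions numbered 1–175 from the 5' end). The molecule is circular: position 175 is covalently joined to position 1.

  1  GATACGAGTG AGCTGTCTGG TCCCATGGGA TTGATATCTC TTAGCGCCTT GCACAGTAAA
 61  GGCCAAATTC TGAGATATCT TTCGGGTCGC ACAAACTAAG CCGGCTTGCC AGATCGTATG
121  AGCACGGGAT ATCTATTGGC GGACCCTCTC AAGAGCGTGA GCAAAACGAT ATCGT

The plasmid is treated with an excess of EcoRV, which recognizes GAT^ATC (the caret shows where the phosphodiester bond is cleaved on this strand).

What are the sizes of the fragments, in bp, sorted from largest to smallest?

EcoRV sites (GATATC) start at positions 33, 74, 128, 168.
EcoRV cuts after base 3 of each site, so after positions 35, 76, 130, 170.
Circular molecule, 4 cuts → 4 fragments:
  36–76 → 41 bp
  77–130 → 54 bp
  131–170 → 40 bp
  171–175 then 1–35 → 5 + 35 = 40 bp
Sorted largest to smallest: 54, 41, 40, 40 bp.

54, 41, 40, 40 bp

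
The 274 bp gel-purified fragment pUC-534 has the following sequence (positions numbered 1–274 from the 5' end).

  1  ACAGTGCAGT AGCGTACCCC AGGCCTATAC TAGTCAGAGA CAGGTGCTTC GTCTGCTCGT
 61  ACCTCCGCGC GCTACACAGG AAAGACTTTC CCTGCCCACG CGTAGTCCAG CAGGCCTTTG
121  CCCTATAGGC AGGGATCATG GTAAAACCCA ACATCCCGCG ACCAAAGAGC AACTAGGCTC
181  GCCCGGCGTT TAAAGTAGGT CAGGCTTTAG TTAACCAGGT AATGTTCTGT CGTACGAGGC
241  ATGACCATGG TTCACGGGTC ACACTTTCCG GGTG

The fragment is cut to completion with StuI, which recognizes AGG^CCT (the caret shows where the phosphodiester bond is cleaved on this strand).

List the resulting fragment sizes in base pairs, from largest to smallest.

160, 91, 23 bp

StuI sites (AGGCCT) start at positions 21, 112.
StuI cuts after base 3 of each site, so after positions 23, 114.
Linear molecule, 2 cuts → 3 fragments:
  1–23 → 23 bp
  24–114 → 91 bp
  115–274 → 160 bp
Sorted largest to smallest: 160, 91, 23 bp.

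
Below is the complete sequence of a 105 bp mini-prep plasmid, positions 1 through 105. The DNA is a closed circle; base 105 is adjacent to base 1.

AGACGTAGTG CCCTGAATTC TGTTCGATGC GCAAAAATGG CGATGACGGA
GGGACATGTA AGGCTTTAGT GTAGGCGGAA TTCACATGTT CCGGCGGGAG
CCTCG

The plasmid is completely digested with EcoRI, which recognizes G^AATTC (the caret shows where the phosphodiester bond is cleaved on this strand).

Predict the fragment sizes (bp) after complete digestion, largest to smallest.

63, 42 bp

EcoRI sites (GAATTC) start at positions 15, 78.
EcoRI cuts after the first base of each site, so after positions 15, 78.
Circular molecule, 2 cuts → 2 fragments:
  16–78 → 63 bp
  79–105 then 1–15 → 27 + 15 = 42 bp
Sorted largest to smallest: 63, 42 bp.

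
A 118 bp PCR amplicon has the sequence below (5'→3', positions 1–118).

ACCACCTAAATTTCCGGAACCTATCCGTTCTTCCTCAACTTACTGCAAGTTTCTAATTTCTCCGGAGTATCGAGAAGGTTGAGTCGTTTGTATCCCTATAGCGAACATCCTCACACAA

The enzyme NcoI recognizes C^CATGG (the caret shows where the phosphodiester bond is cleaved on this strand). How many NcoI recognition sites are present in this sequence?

No occurrence of CCATGG is present in the sequence.
NcoI does not cut: 0 sites.

0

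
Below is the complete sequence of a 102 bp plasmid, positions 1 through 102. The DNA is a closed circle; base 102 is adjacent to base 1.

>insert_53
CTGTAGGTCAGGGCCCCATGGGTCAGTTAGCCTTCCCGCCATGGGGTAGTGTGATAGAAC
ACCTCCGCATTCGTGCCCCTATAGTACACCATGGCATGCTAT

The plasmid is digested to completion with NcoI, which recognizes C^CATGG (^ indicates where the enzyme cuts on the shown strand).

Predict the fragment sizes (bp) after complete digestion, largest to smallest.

50, 29, 23 bp

NcoI sites (CCATGG) start at positions 16, 39, 89.
NcoI cuts after the first base of each site, so after positions 16, 39, 89.
Circular molecule, 3 cuts → 3 fragments:
  17–39 → 23 bp
  40–89 → 50 bp
  90–102 then 1–16 → 13 + 16 = 29 bp
Sorted largest to smallest: 50, 29, 23 bp.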